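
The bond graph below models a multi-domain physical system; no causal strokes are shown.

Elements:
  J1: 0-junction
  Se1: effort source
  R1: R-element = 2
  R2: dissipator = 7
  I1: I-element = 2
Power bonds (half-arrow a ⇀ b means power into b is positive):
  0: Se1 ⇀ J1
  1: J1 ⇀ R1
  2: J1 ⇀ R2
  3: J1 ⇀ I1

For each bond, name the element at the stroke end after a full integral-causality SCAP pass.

bond 0 →J1
bond 1 →R1
bond 2 →R2
bond 3 →I1

b0 |J1  (source Se1 imposes e)
b1 |R1  (common-e at J1 fixed by 0)
b2 |R2  (J1 effort already set via bond 0)
b3 |I1  (J1 effort already set via bond 0)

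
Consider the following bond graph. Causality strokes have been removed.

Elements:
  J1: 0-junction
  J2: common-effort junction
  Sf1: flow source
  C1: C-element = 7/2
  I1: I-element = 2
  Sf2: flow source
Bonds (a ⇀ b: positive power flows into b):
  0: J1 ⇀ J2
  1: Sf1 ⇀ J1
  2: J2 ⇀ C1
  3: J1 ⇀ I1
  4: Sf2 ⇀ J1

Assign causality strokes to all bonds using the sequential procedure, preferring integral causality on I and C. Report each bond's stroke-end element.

β1 stroke→Sf1  (source Sf1 imposes f)
β4 stroke→Sf2  (Sf2 fixes flow; stroke at Sf2)
β2 stroke→J2  (C1: C, integral causality)
β0 stroke→J1  (J2 effort already set via bond 2)
β3 stroke→I1  (J1 effort already set via bond 0)

β0 stroke at J1
β1 stroke at Sf1
β2 stroke at J2
β3 stroke at I1
β4 stroke at Sf2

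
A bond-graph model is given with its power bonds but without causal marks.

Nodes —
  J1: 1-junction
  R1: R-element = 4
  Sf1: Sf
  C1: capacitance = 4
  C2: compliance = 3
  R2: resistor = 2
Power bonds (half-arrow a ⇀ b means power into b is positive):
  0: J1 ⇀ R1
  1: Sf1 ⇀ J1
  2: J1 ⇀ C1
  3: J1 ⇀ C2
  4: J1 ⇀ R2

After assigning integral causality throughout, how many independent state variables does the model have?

#1 |Sf1  (Sf1 fixes flow; stroke at Sf1)
#0 |J1  (J1 flow already set via bond 1)
#2 |J1  (J1: bond 1 brought flow, rest push out)
#3 |J1  (J1 flow already set via bond 1)
#4 |J1  (1-jn J1 has f-setter on 1)

2  (C1, C2 all integral)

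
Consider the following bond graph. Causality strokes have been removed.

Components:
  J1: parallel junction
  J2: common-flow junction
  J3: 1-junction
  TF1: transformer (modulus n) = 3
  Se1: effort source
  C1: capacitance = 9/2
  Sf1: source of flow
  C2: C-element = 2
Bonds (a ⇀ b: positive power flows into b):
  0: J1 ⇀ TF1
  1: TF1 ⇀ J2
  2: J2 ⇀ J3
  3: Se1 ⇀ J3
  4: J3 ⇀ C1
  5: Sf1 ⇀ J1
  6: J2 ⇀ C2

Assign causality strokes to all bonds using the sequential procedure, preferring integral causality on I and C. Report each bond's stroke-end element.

b3 →J3  (Se1: effort source, stroke at far end)
b5 →Sf1  (source Sf1 imposes f)
b0 →J1  (J1 needs exactly one e-in)
b1 →TF1  (TF1 one-in-one-out from 0)
b2 →J2  (J2 flow already set via bond 1)
b6 →J2  (J2: bond 1 brought flow, rest push out)
b4 →J3  (J3: bond 2 brought flow, rest push out)

β0 →J1
β1 →TF1
β2 →J2
β3 →J3
β4 →J3
β5 →Sf1
β6 →J2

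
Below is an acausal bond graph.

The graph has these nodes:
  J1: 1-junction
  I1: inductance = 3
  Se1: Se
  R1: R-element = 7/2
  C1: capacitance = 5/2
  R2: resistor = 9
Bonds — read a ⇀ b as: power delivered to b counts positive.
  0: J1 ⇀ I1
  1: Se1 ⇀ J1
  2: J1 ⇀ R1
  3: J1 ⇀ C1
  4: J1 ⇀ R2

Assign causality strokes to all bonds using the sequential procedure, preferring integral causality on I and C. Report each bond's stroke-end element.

b0 |I1
b1 |J1
b2 |J1
b3 |J1
b4 |J1

bond 1 →J1  (Se1 (Se) sets effort on bond)
bond 0 →I1  (I1 integral (f out))
bond 2 →J1  (common-f at J1 fixed by 0)
bond 3 →J1  (common-f at J1 fixed by 0)
bond 4 →J1  (1-jn J1 has f-setter on 0)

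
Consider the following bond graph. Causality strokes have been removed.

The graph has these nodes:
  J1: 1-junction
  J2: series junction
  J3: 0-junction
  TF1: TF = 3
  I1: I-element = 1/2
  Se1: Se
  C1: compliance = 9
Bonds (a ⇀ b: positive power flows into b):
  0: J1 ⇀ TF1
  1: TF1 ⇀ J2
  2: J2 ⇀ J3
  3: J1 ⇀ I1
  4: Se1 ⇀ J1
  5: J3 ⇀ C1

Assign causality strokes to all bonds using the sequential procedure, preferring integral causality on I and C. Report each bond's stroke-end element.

#0 |J1
#1 |TF1
#2 |J2
#3 |I1
#4 |J1
#5 |J3

β4 stroke at J1  (Se1 (Se) sets effort on bond)
β3 stroke at I1  (I1: I, integral causality)
β0 stroke at J1  (common-f at J1 fixed by 3)
β1 stroke at TF1  (TF1 one-in-one-out from 0)
β2 stroke at J2  (J2: bond 1 brought flow, rest push out)
β5 stroke at J3  (closing 0-jn rule on J3)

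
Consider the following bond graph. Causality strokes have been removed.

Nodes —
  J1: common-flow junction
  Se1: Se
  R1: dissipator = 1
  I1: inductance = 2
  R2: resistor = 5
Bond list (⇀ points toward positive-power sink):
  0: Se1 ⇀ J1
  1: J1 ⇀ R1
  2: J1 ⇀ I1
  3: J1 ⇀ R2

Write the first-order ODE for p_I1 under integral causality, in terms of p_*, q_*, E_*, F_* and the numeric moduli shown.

β0 →J1  (Se1 fixes effort; stroke away)
β2 →I1  (I1 integral (f out))
β1 →J1  (J1: bond 2 brought flow, rest push out)
β3 →J1  (J1 flow already set via bond 2)

dp_I1/dt = E_Se1 - 3*p_I1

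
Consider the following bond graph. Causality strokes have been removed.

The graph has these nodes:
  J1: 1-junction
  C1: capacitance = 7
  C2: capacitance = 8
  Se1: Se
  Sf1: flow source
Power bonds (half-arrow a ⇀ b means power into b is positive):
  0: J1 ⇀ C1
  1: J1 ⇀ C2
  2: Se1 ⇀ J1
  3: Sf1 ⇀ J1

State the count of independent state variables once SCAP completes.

β2 |J1  (Se1: effort source, stroke at far end)
β3 |Sf1  (Sf1 fixes flow; stroke at Sf1)
β0 |J1  (J1: bond 3 brought flow, rest push out)
β1 |J1  (common-f at J1 fixed by 3)

2  (C1, C2 all integral)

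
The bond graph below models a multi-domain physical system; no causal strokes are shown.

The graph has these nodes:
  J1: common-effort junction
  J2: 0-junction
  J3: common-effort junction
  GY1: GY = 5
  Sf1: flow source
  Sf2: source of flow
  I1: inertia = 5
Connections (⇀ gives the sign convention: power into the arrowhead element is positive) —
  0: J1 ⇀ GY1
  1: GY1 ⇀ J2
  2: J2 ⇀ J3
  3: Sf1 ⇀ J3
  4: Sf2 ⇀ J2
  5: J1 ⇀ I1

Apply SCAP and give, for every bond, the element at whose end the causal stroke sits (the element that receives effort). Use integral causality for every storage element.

b0 stroke at J1
b1 stroke at J2
b2 stroke at J3
b3 stroke at Sf1
b4 stroke at Sf2
b5 stroke at I1

bond 3 stroke at Sf1  (source Sf1 imposes f)
bond 4 stroke at Sf2  (Sf2 (Sf) sets flow on bond)
bond 2 stroke at J3  (closing 0-jn rule on J3)
bond 1 stroke at J2  (closing 0-jn rule on J2)
bond 0 stroke at J1  (through GY1, causality inverts; strokes same side of GY1)
bond 5 stroke at I1  (common-e at J1 fixed by 0)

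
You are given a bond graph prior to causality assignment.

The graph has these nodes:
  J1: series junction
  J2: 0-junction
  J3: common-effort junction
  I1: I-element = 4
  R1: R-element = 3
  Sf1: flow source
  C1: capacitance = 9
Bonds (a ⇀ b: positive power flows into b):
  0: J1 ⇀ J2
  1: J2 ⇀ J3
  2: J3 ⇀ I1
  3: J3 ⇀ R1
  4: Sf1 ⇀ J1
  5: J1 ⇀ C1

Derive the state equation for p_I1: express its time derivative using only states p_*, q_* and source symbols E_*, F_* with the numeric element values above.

#4 |Sf1  (source Sf1 imposes f)
#0 |J1  (1-jn J1 has f-setter on 4)
#5 |J1  (J1: bond 4 brought flow, rest push out)
#1 |J2  (closing 0-jn rule on J2)
#2 |I1  (I1 outputs flow p/I1)
#3 |J3  (J3 needs exactly one e-in)

dp_I1/dt = 3*F_Sf1 - 3*p_I1/4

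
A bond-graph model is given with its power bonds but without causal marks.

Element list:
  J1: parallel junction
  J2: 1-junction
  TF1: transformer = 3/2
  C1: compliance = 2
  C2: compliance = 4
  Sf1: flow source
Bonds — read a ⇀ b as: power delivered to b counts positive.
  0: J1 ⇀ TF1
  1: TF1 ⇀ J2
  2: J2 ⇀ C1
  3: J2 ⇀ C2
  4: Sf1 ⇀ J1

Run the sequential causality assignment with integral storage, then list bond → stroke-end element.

b0 stroke→J1
b1 stroke→TF1
b2 stroke→J2
b3 stroke→J2
b4 stroke→Sf1

β4 →Sf1  (Sf1 fixes flow; stroke at Sf1)
β0 →J1  (J1 needs exactly one e-in)
β1 →TF1  (TF1 one-in-one-out from 0)
β2 →J2  (J2 flow already set via bond 1)
β3 →J2  (J2: bond 1 brought flow, rest push out)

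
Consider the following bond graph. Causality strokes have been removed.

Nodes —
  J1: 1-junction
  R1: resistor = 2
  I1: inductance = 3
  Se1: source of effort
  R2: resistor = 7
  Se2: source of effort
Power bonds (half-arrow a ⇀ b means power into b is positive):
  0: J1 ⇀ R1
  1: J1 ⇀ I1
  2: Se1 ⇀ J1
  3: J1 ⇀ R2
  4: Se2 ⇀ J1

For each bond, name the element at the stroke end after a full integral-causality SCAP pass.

bond 2 →J1  (source Se1 imposes e)
bond 4 →J1  (Se2 (Se) sets effort on bond)
bond 1 →I1  (prefer integral on I1)
bond 0 →J1  (J1 flow already set via bond 1)
bond 3 →J1  (J1 flow already set via bond 1)

#0 |J1
#1 |I1
#2 |J1
#3 |J1
#4 |J1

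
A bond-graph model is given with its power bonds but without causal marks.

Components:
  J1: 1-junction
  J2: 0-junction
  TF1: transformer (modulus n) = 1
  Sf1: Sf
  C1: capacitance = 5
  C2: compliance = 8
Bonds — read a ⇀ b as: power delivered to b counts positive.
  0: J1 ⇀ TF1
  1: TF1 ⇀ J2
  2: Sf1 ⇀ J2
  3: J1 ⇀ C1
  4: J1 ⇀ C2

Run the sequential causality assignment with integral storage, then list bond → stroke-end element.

β2 stroke→Sf1  (Sf1 (Sf) sets flow on bond)
β1 stroke→J2  (J2: last free bond brings effort in)
β0 stroke→TF1  (TF1 one-in-one-out from 1)
β3 stroke→J1  (common-f at J1 fixed by 0)
β4 stroke→J1  (J1: bond 0 brought flow, rest push out)

#0 stroke at TF1
#1 stroke at J2
#2 stroke at Sf1
#3 stroke at J1
#4 stroke at J1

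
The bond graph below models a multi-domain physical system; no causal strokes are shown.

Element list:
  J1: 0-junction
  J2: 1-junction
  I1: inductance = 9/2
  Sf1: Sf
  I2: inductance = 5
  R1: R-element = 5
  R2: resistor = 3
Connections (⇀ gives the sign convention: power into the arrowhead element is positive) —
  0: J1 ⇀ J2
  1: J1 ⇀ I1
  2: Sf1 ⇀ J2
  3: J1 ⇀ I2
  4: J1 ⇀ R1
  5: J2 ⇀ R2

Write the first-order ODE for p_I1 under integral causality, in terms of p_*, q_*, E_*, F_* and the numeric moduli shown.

dp_I1/dt = -5*F_Sf1 - 10*p_I1/9 - p_I2

#2 stroke at Sf1  (Sf1 (Sf) sets flow on bond)
#0 stroke at J2  (J2 flow already set via bond 2)
#5 stroke at J2  (J2: bond 2 brought flow, rest push out)
#1 stroke at I1  (I1 outputs flow p/I1)
#3 stroke at I2  (I2: I, integral causality)
#4 stroke at J1  (J1 needs exactly one e-in)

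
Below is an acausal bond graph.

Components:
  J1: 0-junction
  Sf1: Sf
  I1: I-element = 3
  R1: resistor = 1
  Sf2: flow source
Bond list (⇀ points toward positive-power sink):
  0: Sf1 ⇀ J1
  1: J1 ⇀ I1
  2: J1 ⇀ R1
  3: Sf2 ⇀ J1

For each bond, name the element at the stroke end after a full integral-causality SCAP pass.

b0 →Sf1
b1 →I1
b2 →J1
b3 →Sf2

β0 →Sf1  (Sf1 (Sf) sets flow on bond)
β3 →Sf2  (Sf2 fixes flow; stroke at Sf2)
β1 →I1  (I1 outputs flow p/I1)
β2 →J1  (only one effort-in slot at J1)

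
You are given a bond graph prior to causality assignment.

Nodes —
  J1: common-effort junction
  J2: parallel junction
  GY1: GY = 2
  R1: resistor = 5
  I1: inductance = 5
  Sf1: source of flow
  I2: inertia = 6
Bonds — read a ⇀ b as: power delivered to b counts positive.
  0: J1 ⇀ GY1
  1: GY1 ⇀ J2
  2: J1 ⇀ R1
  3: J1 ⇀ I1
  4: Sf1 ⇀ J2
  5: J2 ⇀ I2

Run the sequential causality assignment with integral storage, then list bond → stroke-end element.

#4 |Sf1  (Sf1 (Sf) sets flow on bond)
#3 |I1  (I1: I, integral causality)
#5 |I2  (I2: I, integral causality)
#1 |J2  (J2: last free bond brings effort in)
#0 |J1  (GY1: gyrator matches bond 1)
#2 |R1  (common-e at J1 fixed by 0)

bond 0 |J1
bond 1 |J2
bond 2 |R1
bond 3 |I1
bond 4 |Sf1
bond 5 |I2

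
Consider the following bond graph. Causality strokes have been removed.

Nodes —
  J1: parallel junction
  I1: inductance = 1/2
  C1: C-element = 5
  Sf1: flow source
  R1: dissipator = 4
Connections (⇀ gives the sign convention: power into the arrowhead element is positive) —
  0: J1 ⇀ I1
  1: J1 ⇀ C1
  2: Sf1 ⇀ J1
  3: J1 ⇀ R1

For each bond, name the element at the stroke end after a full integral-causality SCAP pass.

β2 stroke→Sf1  (Sf1: flow source, stroke at near end)
β0 stroke→I1  (prefer integral on I1)
β1 stroke→J1  (prefer integral on C1)
β3 stroke→R1  (0-jn J1 has e-setter on 1)

bond 0 stroke→I1
bond 1 stroke→J1
bond 2 stroke→Sf1
bond 3 stroke→R1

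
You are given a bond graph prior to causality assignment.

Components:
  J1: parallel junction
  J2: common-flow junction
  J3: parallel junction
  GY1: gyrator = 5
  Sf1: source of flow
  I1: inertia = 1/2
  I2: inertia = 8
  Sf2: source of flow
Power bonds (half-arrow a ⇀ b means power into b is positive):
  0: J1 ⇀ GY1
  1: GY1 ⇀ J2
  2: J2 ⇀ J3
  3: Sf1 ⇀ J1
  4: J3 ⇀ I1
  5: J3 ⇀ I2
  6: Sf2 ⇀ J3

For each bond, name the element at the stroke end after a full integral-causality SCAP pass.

b3 |Sf1  (Sf1: flow source, stroke at near end)
b6 |Sf2  (source Sf2 imposes f)
b0 |J1  (closing 0-jn rule on J1)
b1 |J2  (GY GY1: same side as bond 0)
b2 |J3  (J2 needs exactly one f-in)
b4 |I1  (0-jn J3 has e-setter on 2)
b5 |I2  (J3: bond 2 brought effort, rest push out)

β0 stroke at J1
β1 stroke at J2
β2 stroke at J3
β3 stroke at Sf1
β4 stroke at I1
β5 stroke at I2
β6 stroke at Sf2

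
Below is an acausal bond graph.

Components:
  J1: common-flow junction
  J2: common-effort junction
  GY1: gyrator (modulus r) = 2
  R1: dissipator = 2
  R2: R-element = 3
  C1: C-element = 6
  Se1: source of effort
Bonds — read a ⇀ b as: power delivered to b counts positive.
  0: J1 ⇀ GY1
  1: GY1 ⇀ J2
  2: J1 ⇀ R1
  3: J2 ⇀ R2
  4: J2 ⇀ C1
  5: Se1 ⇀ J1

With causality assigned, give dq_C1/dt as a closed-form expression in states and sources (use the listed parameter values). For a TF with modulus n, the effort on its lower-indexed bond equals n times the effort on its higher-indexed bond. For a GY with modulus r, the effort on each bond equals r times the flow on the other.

β5 |J1  (Se1 fixes effort; stroke away)
β4 |J2  (C1 integral (e out))
β1 |GY1  (common-e at J2 fixed by 4)
β3 |R2  (J2 effort already set via bond 4)
β0 |GY1  (through GY1, causality inverts; strokes same side of GY1)
β2 |J1  (J1 flow already set via bond 0)

dq_C1/dt = E_Se1/2 - 5*q_C1/36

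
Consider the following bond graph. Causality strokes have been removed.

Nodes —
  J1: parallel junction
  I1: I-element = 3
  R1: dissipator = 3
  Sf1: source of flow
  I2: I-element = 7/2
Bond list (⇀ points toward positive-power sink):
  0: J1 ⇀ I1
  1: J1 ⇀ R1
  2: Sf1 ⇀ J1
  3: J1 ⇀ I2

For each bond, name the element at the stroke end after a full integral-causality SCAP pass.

bond 2 stroke→Sf1  (source Sf1 imposes f)
bond 0 stroke→I1  (I1: I, integral causality)
bond 3 stroke→I2  (I2: I, integral causality)
bond 1 stroke→J1  (only one effort-in slot at J1)

bond 0 →I1
bond 1 →J1
bond 2 →Sf1
bond 3 →I2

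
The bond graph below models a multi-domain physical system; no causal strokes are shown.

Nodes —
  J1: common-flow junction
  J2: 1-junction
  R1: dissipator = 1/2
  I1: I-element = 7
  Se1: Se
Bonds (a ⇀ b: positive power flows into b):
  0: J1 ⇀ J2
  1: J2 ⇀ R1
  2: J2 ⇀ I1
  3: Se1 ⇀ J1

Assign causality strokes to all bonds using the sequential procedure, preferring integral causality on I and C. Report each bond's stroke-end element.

b0 stroke→J2
b1 stroke→J2
b2 stroke→I1
b3 stroke→J1

#3 stroke at J1  (Se1 fixes effort; stroke away)
#0 stroke at J2  (J1 needs exactly one f-in)
#2 stroke at I1  (I1 outputs flow p/I1)
#1 stroke at J2  (J2: bond 2 brought flow, rest push out)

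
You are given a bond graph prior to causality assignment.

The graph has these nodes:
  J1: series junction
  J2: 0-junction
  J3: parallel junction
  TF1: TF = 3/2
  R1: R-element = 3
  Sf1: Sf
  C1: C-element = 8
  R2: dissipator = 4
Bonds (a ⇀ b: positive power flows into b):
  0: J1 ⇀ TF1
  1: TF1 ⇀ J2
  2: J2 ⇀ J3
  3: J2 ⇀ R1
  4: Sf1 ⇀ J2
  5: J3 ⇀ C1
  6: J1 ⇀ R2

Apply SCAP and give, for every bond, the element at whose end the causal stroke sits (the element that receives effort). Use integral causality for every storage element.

bond 4 stroke at Sf1  (source Sf1 imposes f)
bond 5 stroke at J3  (C1 outputs effort q/C1)
bond 2 stroke at J2  (common-e at J3 fixed by 5)
bond 1 stroke at TF1  (common-e at J2 fixed by 2)
bond 3 stroke at R1  (0-jn J2 has e-setter on 2)
bond 0 stroke at J1  (through TF1, causality passes straight; one stroke at TF1)
bond 6 stroke at R2  (J1 needs exactly one f-in)

bond 0 |J1
bond 1 |TF1
bond 2 |J2
bond 3 |R1
bond 4 |Sf1
bond 5 |J3
bond 6 |R2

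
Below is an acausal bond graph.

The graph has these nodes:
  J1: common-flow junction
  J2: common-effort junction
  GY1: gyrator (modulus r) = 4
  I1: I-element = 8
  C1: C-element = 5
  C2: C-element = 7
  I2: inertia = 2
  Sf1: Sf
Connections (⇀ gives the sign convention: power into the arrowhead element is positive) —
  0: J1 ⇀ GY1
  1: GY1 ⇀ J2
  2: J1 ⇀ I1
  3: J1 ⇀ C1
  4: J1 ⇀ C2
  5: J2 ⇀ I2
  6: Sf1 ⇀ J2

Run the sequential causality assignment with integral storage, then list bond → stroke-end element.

b0 |J1
b1 |J2
b2 |I1
b3 |J1
b4 |J1
b5 |I2
b6 |Sf1

bond 6 |Sf1  (Sf1: flow source, stroke at near end)
bond 2 |I1  (prefer integral on I1)
bond 0 |J1  (common-f at J1 fixed by 2)
bond 3 |J1  (J1: bond 2 brought flow, rest push out)
bond 4 |J1  (J1 flow already set via bond 2)
bond 1 |J2  (GY1 both-in/both-out from 0)
bond 5 |I2  (J2 effort already set via bond 1)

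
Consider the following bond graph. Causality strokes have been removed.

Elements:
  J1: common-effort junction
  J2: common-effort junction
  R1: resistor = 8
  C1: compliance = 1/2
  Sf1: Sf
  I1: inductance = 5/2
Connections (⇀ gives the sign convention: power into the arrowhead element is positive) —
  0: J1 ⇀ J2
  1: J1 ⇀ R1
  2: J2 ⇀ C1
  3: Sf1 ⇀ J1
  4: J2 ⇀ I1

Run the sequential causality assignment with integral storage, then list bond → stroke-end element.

β3 →Sf1  (source Sf1 imposes f)
β2 →J2  (prefer integral on C1)
β0 →J1  (J2: bond 2 brought effort, rest push out)
β4 →I1  (0-jn J2 has e-setter on 2)
β1 →R1  (J1: bond 0 brought effort, rest push out)

b0 →J1
b1 →R1
b2 →J2
b3 →Sf1
b4 →I1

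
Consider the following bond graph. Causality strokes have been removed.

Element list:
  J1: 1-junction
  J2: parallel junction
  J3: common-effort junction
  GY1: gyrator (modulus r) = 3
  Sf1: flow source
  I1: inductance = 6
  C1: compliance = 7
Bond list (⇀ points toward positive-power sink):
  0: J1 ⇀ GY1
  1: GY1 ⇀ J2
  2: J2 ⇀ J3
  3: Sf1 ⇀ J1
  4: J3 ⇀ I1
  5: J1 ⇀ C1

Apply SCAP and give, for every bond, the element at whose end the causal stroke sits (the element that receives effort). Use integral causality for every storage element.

β3 →Sf1  (Sf1: flow source, stroke at near end)
β0 →J1  (J1 flow already set via bond 3)
β5 →J1  (J1 flow already set via bond 3)
β1 →J2  (through GY1, causality inverts; strokes same side of GY1)
β2 →J3  (J2 effort already set via bond 1)
β4 →I1  (J3 effort already set via bond 2)

β0 |J1
β1 |J2
β2 |J3
β3 |Sf1
β4 |I1
β5 |J1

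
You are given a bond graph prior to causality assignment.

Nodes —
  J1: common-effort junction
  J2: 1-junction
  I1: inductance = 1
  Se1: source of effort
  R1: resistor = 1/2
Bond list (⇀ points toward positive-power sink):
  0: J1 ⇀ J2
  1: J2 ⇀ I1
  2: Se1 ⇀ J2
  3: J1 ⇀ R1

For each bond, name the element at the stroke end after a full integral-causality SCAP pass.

bond 0 |J2
bond 1 |I1
bond 2 |J2
bond 3 |J1

#2 stroke at J2  (Se1 (Se) sets effort on bond)
#1 stroke at I1  (prefer integral on I1)
#0 stroke at J2  (1-jn J2 has f-setter on 1)
#3 stroke at J1  (only one effort-in slot at J1)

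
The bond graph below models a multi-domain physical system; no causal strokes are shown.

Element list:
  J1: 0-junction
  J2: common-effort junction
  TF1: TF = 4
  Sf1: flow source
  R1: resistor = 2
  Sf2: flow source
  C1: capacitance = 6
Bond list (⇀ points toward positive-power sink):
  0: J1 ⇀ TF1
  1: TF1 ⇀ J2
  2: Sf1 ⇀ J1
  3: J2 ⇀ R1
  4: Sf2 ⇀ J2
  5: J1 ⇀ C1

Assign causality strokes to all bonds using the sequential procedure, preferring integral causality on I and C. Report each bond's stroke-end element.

#2 stroke at Sf1  (Sf1 fixes flow; stroke at Sf1)
#4 stroke at Sf2  (Sf2: flow source, stroke at near end)
#5 stroke at J1  (prefer integral on C1)
#0 stroke at TF1  (common-e at J1 fixed by 5)
#1 stroke at J2  (TF1 one-in-one-out from 0)
#3 stroke at R1  (common-e at J2 fixed by 1)

b0 stroke→TF1
b1 stroke→J2
b2 stroke→Sf1
b3 stroke→R1
b4 stroke→Sf2
b5 stroke→J1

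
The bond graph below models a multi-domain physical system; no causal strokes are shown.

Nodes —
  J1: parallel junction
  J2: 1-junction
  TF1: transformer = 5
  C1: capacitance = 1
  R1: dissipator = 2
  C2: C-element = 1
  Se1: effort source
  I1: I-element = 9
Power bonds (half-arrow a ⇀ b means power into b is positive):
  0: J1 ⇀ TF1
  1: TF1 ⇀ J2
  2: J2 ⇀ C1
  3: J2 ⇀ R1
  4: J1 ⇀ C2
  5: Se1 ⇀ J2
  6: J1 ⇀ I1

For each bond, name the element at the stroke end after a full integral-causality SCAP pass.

β5 |J2  (Se1: effort source, stroke at far end)
β2 |J2  (C1: C, integral causality)
β4 |J1  (C2: C, integral causality)
β0 |TF1  (J1: bond 4 brought effort, rest push out)
β6 |I1  (J1: bond 4 brought effort, rest push out)
β1 |J2  (through TF1, causality passes straight; one stroke at TF1)
β3 |R1  (J2 needs exactly one f-in)

#0 →TF1
#1 →J2
#2 →J2
#3 →R1
#4 →J1
#5 →J2
#6 →I1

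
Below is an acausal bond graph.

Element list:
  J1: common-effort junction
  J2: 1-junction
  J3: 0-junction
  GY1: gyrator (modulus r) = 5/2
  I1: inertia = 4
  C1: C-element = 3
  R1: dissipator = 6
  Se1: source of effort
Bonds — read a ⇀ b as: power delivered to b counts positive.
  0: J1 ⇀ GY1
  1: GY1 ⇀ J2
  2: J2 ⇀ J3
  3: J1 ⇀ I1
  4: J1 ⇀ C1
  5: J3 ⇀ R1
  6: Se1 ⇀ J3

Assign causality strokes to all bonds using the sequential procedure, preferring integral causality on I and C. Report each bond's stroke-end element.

β0 →GY1
β1 →GY1
β2 →J2
β3 →I1
β4 →J1
β5 →R1
β6 →J3

bond 6 stroke at J3  (Se1 (Se) sets effort on bond)
bond 2 stroke at J2  (J3: bond 6 brought effort, rest push out)
bond 5 stroke at R1  (0-jn J3 has e-setter on 6)
bond 1 stroke at GY1  (only one flow-in slot at J2)
bond 0 stroke at GY1  (through GY1, causality inverts; strokes same side of GY1)
bond 3 stroke at I1  (I1 integral (f out))
bond 4 stroke at J1  (J1: last free bond brings effort in)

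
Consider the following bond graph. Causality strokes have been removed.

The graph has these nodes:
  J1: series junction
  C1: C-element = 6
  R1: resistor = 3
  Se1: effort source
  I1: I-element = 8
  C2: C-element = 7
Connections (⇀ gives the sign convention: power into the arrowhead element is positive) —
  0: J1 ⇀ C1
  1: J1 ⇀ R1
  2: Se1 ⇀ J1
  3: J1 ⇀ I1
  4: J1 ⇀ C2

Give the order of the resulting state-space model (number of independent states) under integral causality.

β2 stroke at J1  (Se1: effort source, stroke at far end)
β0 stroke at J1  (C1 integral (e out))
β3 stroke at I1  (prefer integral on I1)
β1 stroke at J1  (J1 flow already set via bond 3)
β4 stroke at J1  (common-f at J1 fixed by 3)

3  (C1, C2, I1 all integral)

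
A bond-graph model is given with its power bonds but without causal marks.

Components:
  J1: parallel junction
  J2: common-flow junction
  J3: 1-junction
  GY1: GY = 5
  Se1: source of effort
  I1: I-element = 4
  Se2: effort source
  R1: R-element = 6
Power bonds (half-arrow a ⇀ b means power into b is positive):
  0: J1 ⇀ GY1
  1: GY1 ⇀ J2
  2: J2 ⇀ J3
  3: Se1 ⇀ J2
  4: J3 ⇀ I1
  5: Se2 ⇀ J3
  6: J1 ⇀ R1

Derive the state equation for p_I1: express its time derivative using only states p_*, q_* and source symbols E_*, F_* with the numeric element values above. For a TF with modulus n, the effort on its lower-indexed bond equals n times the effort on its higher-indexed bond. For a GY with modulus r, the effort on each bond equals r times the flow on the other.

b3 stroke→J2  (Se1 fixes effort; stroke away)
b5 stroke→J3  (Se2 (Se) sets effort on bond)
b4 stroke→I1  (prefer integral on I1)
b2 stroke→J3  (J3 flow already set via bond 4)
b1 stroke→J2  (common-f at J2 fixed by 2)
b0 stroke→J1  (through GY1, causality inverts; strokes same side of GY1)
b6 stroke→R1  (J1: bond 0 brought effort, rest push out)

dp_I1/dt = E_Se1 + E_Se2 - 25*p_I1/24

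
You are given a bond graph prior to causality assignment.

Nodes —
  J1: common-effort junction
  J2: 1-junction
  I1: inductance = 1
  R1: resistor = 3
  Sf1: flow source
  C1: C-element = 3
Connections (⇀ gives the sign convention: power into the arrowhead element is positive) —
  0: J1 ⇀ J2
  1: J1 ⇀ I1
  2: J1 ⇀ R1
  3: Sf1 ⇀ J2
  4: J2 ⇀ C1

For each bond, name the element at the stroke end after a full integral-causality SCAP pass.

bond 3 |Sf1  (Sf1: flow source, stroke at near end)
bond 0 |J2  (1-jn J2 has f-setter on 3)
bond 4 |J2  (J2 flow already set via bond 3)
bond 1 |I1  (I1 integral (f out))
bond 2 |J1  (J1 needs exactly one e-in)

β0 →J2
β1 →I1
β2 →J1
β3 →Sf1
β4 →J2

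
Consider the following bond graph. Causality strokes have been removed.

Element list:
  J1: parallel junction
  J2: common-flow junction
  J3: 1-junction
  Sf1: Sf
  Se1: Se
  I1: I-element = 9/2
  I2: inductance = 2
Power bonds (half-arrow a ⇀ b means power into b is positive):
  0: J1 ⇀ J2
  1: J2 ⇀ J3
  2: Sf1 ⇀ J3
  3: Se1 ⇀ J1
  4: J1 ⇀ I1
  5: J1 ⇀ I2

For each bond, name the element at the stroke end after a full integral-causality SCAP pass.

bond 0 stroke at J2
bond 1 stroke at J3
bond 2 stroke at Sf1
bond 3 stroke at J1
bond 4 stroke at I1
bond 5 stroke at I2

β2 stroke→Sf1  (Sf1 fixes flow; stroke at Sf1)
β3 stroke→J1  (Se1 (Se) sets effort on bond)
β0 stroke→J2  (0-jn J1 has e-setter on 3)
β4 stroke→I1  (J1: bond 3 brought effort, rest push out)
β5 stroke→I2  (J1: bond 3 brought effort, rest push out)
β1 stroke→J3  (only one flow-in slot at J2)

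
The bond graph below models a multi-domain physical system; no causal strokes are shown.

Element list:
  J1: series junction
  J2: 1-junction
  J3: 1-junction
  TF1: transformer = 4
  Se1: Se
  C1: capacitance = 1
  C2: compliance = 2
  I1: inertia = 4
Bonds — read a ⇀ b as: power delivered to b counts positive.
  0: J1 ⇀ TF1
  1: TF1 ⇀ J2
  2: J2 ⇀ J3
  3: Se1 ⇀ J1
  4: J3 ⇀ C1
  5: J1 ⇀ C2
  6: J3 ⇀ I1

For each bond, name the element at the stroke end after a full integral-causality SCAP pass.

β0 stroke at TF1
β1 stroke at J2
β2 stroke at J3
β3 stroke at J1
β4 stroke at J3
β5 stroke at J1
β6 stroke at I1

b3 stroke→J1  (source Se1 imposes e)
b4 stroke→J3  (prefer integral on C1)
b5 stroke→J1  (C2: C, integral causality)
b0 stroke→TF1  (closing 1-jn rule on J1)
b1 stroke→J2  (through TF1, causality passes straight; one stroke at TF1)
b2 stroke→J3  (only one flow-in slot at J2)
b6 stroke→I1  (only one flow-in slot at J3)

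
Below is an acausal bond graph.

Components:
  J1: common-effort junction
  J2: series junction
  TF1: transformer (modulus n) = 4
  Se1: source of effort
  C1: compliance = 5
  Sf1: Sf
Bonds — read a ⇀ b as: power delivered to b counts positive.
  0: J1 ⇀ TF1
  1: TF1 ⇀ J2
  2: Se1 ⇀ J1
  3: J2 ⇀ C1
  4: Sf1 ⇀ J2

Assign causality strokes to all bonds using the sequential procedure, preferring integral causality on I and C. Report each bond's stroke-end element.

b2 stroke→J1  (Se1: effort source, stroke at far end)
b4 stroke→Sf1  (source Sf1 imposes f)
b0 stroke→TF1  (J1: bond 2 brought effort, rest push out)
b1 stroke→J2  (J2 flow already set via bond 4)
b3 stroke→J2  (J2 flow already set via bond 4)

b0 |TF1
b1 |J2
b2 |J1
b3 |J2
b4 |Sf1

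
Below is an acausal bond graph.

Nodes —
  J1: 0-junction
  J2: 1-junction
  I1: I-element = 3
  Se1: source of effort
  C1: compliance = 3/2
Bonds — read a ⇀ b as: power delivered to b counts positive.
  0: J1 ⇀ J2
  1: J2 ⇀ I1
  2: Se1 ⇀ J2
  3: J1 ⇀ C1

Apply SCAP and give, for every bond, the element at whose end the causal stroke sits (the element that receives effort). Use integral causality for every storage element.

β0 stroke→J2
β1 stroke→I1
β2 stroke→J2
β3 stroke→J1

b2 |J2  (Se1 fixes effort; stroke away)
b1 |I1  (I1 outputs flow p/I1)
b0 |J2  (J2: bond 1 brought flow, rest push out)
b3 |J1  (only one effort-in slot at J1)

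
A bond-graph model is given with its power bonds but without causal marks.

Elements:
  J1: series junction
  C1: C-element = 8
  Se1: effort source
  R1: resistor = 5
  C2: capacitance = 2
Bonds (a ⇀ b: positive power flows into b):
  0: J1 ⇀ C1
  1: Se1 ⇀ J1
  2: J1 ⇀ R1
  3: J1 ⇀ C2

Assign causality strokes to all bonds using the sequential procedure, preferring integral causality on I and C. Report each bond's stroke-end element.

#0 |J1
#1 |J1
#2 |R1
#3 |J1

#1 →J1  (source Se1 imposes e)
#0 →J1  (prefer integral on C1)
#3 →J1  (C2: C, integral causality)
#2 →R1  (J1 needs exactly one f-in)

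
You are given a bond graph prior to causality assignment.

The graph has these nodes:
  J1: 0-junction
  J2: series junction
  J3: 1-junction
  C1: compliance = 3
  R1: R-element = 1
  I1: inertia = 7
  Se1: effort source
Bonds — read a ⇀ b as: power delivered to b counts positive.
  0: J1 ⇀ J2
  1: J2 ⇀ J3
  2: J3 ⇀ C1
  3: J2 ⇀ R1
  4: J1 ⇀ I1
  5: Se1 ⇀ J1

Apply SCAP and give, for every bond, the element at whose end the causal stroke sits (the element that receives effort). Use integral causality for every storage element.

bond 0 |J2
bond 1 |J2
bond 2 |J3
bond 3 |R1
bond 4 |I1
bond 5 |J1

β5 |J1  (source Se1 imposes e)
β0 |J2  (0-jn J1 has e-setter on 5)
β4 |I1  (J1 effort already set via bond 5)
β2 |J3  (C1 integral (e out))
β1 |J2  (only one flow-in slot at J3)
β3 |R1  (J2: last free bond brings flow in)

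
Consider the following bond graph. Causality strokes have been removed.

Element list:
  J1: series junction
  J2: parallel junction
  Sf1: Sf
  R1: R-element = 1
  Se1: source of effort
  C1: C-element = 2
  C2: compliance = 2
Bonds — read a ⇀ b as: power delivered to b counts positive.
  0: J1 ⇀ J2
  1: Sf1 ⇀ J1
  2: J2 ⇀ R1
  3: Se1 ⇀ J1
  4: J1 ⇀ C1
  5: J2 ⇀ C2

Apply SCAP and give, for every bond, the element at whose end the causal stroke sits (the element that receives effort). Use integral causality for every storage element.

β1 →Sf1  (source Sf1 imposes f)
β3 →J1  (Se1 (Se) sets effort on bond)
β0 →J1  (common-f at J1 fixed by 1)
β4 →J1  (J1 flow already set via bond 1)
β5 →J2  (C2 integral (e out))
β2 →R1  (0-jn J2 has e-setter on 5)

β0 stroke→J1
β1 stroke→Sf1
β2 stroke→R1
β3 stroke→J1
β4 stroke→J1
β5 stroke→J2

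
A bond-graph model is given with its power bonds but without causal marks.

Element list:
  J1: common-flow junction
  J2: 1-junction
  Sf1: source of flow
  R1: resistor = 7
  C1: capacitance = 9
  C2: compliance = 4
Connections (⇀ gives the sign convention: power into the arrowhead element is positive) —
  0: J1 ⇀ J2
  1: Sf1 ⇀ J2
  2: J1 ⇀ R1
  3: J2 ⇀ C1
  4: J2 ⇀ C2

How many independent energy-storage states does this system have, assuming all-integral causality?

2  (C1, C2 all integral)

b1 →Sf1  (Sf1 fixes flow; stroke at Sf1)
b0 →J2  (J2: bond 1 brought flow, rest push out)
b3 →J2  (common-f at J2 fixed by 1)
b4 →J2  (1-jn J2 has f-setter on 1)
b2 →J1  (J1: bond 0 brought flow, rest push out)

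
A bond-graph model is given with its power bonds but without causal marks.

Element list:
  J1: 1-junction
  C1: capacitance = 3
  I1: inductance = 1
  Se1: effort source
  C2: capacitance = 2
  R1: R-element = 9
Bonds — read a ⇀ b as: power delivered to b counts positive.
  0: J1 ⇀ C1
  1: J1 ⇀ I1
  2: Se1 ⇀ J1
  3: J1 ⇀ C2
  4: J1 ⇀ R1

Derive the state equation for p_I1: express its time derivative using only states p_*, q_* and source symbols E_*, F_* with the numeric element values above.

dp_I1/dt = E_Se1 - 9*p_I1 - q_C1/3 - q_C2/2

β2 stroke→J1  (Se1: effort source, stroke at far end)
β0 stroke→J1  (prefer integral on C1)
β1 stroke→I1  (I1 integral (f out))
β3 stroke→J1  (1-jn J1 has f-setter on 1)
β4 stroke→J1  (common-f at J1 fixed by 1)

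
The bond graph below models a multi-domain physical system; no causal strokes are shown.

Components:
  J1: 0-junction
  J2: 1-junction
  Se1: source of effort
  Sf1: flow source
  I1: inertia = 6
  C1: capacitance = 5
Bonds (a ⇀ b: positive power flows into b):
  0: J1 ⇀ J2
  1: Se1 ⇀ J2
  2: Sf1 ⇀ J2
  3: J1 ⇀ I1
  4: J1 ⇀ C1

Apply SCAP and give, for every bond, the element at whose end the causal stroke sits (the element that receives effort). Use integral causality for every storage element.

#0 stroke→J2
#1 stroke→J2
#2 stroke→Sf1
#3 stroke→I1
#4 stroke→J1

b1 →J2  (Se1 (Se) sets effort on bond)
b2 →Sf1  (Sf1: flow source, stroke at near end)
b0 →J2  (J2 flow already set via bond 2)
b3 →I1  (I1: I, integral causality)
b4 →J1  (closing 0-jn rule on J1)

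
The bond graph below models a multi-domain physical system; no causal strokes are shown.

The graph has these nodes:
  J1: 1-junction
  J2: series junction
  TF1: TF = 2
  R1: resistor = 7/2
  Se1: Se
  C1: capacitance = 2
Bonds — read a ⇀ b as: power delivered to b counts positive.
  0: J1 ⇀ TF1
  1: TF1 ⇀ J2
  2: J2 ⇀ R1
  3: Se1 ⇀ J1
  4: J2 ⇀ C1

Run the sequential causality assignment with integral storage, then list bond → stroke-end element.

b3 stroke→J1  (source Se1 imposes e)
b0 stroke→TF1  (J1 needs exactly one f-in)
b1 stroke→J2  (through TF1, causality passes straight; one stroke at TF1)
b4 stroke→J2  (C1 outputs effort q/C1)
b2 stroke→R1  (closing 1-jn rule on J2)

#0 |TF1
#1 |J2
#2 |R1
#3 |J1
#4 |J2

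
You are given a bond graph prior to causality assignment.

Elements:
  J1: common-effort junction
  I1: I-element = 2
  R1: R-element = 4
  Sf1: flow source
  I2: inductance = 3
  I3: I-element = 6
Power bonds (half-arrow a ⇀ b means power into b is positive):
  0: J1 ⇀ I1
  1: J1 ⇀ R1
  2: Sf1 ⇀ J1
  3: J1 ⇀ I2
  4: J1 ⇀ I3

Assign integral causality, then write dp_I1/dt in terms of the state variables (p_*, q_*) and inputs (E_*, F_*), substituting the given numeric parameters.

β2 stroke→Sf1  (Sf1 (Sf) sets flow on bond)
β0 stroke→I1  (prefer integral on I1)
β3 stroke→I2  (I2 outputs flow p/I2)
β4 stroke→I3  (prefer integral on I3)
β1 stroke→J1  (J1 needs exactly one e-in)

dp_I1/dt = 4*F_Sf1 - 2*p_I1 - 4*p_I2/3 - 2*p_I3/3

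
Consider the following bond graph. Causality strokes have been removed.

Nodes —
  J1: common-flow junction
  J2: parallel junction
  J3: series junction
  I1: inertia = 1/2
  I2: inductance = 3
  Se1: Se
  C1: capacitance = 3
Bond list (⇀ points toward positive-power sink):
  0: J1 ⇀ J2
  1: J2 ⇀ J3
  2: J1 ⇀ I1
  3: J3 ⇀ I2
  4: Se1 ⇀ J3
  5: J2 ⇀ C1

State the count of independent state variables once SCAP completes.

3  (C1, I1, I2 all integral)

b4 stroke at J3  (source Se1 imposes e)
b2 stroke at I1  (prefer integral on I1)
b0 stroke at J1  (J1: bond 2 brought flow, rest push out)
b3 stroke at I2  (prefer integral on I2)
b1 stroke at J3  (J3 flow already set via bond 3)
b5 stroke at J2  (closing 0-jn rule on J2)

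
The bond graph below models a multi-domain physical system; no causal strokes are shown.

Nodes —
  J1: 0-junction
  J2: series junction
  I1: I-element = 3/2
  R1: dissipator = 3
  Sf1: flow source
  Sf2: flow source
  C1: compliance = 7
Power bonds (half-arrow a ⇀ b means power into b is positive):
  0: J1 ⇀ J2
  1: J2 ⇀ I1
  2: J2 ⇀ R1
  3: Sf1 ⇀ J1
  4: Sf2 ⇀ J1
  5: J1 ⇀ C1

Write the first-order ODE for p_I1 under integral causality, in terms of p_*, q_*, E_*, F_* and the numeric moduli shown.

#3 |Sf1  (Sf1: flow source, stroke at near end)
#4 |Sf2  (Sf2 fixes flow; stroke at Sf2)
#1 |I1  (I1 outputs flow p/I1)
#0 |J2  (1-jn J2 has f-setter on 1)
#2 |J2  (J2: bond 1 brought flow, rest push out)
#5 |J1  (J1 needs exactly one e-in)

dp_I1/dt = -2*p_I1 + q_C1/7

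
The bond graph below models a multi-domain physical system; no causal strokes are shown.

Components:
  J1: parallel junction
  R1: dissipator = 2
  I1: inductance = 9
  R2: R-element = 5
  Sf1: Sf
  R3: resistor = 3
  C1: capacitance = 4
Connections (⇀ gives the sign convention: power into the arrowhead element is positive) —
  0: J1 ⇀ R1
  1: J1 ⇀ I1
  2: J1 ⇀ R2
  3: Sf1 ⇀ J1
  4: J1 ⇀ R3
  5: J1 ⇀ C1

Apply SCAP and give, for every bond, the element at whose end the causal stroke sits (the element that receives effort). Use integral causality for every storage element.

bond 3 |Sf1  (Sf1: flow source, stroke at near end)
bond 1 |I1  (I1 outputs flow p/I1)
bond 5 |J1  (C1 integral (e out))
bond 0 |R1  (0-jn J1 has e-setter on 5)
bond 2 |R2  (0-jn J1 has e-setter on 5)
bond 4 |R3  (J1: bond 5 brought effort, rest push out)

bond 0 stroke→R1
bond 1 stroke→I1
bond 2 stroke→R2
bond 3 stroke→Sf1
bond 4 stroke→R3
bond 5 stroke→J1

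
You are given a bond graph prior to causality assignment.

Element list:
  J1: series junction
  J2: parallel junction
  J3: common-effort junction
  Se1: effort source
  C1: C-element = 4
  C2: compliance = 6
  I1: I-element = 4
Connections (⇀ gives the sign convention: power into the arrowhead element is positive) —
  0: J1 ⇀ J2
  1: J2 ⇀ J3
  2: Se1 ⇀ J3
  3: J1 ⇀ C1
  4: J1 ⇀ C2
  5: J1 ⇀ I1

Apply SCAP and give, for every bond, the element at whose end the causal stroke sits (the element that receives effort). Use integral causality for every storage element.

#2 →J3  (Se1 fixes effort; stroke away)
#1 →J2  (0-jn J3 has e-setter on 2)
#0 →J1  (0-jn J2 has e-setter on 1)
#3 →J1  (C1 outputs effort q/C1)
#4 →J1  (C2: C, integral causality)
#5 →I1  (only one flow-in slot at J1)

β0 |J1
β1 |J2
β2 |J3
β3 |J1
β4 |J1
β5 |I1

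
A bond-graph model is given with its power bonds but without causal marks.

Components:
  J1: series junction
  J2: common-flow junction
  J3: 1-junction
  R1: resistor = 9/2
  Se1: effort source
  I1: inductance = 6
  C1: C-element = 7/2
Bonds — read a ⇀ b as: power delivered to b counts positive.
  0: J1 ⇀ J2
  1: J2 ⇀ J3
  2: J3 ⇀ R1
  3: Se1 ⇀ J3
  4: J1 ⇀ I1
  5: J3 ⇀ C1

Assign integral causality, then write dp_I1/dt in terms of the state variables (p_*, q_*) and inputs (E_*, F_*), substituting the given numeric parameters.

dp_I1/dt = E_Se1 - 3*p_I1/4 - 2*q_C1/7

bond 3 →J3  (source Se1 imposes e)
bond 4 →I1  (prefer integral on I1)
bond 0 →J1  (J1: bond 4 brought flow, rest push out)
bond 1 →J2  (common-f at J2 fixed by 0)
bond 2 →J3  (J3: bond 1 brought flow, rest push out)
bond 5 →J3  (1-jn J3 has f-setter on 1)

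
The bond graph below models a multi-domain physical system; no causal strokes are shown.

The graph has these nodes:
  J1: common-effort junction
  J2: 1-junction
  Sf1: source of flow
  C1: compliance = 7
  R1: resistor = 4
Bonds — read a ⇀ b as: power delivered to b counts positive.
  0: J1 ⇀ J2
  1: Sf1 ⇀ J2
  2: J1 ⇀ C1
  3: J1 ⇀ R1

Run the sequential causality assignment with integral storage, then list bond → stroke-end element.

β0 stroke at J2
β1 stroke at Sf1
β2 stroke at J1
β3 stroke at R1

b1 stroke at Sf1  (source Sf1 imposes f)
b0 stroke at J2  (common-f at J2 fixed by 1)
b2 stroke at J1  (C1 integral (e out))
b3 stroke at R1  (common-e at J1 fixed by 2)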